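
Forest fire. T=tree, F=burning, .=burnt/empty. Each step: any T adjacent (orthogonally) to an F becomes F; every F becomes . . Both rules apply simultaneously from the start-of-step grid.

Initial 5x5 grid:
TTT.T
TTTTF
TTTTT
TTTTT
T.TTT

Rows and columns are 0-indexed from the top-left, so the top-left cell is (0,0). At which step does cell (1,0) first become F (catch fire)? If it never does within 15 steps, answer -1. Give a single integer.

Step 1: cell (1,0)='T' (+3 fires, +1 burnt)
Step 2: cell (1,0)='T' (+3 fires, +3 burnt)
Step 3: cell (1,0)='T' (+5 fires, +3 burnt)
Step 4: cell (1,0)='F' (+5 fires, +5 burnt)
  -> target ignites at step 4
Step 5: cell (1,0)='.' (+4 fires, +5 burnt)
Step 6: cell (1,0)='.' (+1 fires, +4 burnt)
Step 7: cell (1,0)='.' (+1 fires, +1 burnt)
Step 8: cell (1,0)='.' (+0 fires, +1 burnt)
  fire out at step 8

4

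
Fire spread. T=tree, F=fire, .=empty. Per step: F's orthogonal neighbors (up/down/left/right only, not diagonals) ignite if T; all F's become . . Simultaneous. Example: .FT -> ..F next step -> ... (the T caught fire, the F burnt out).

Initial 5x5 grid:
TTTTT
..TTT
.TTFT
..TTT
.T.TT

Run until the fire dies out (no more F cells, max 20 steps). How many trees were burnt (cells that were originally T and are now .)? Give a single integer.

Step 1: +4 fires, +1 burnt (F count now 4)
Step 2: +7 fires, +4 burnt (F count now 7)
Step 3: +3 fires, +7 burnt (F count now 3)
Step 4: +1 fires, +3 burnt (F count now 1)
Step 5: +1 fires, +1 burnt (F count now 1)
Step 6: +0 fires, +1 burnt (F count now 0)
Fire out after step 6
Initially T: 17, now '.': 24
Total burnt (originally-T cells now '.'): 16

Answer: 16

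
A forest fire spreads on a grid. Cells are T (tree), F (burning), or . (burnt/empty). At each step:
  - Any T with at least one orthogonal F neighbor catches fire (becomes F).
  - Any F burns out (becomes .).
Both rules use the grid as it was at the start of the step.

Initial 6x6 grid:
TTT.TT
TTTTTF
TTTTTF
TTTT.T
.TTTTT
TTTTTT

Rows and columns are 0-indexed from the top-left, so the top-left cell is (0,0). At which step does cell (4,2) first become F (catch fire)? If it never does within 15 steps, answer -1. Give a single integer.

Step 1: cell (4,2)='T' (+4 fires, +2 burnt)
Step 2: cell (4,2)='T' (+4 fires, +4 burnt)
Step 3: cell (4,2)='T' (+5 fires, +4 burnt)
Step 4: cell (4,2)='T' (+6 fires, +5 burnt)
Step 5: cell (4,2)='F' (+6 fires, +6 burnt)
  -> target ignites at step 5
Step 6: cell (4,2)='.' (+4 fires, +6 burnt)
Step 7: cell (4,2)='.' (+1 fires, +4 burnt)
Step 8: cell (4,2)='.' (+1 fires, +1 burnt)
Step 9: cell (4,2)='.' (+0 fires, +1 burnt)
  fire out at step 9

5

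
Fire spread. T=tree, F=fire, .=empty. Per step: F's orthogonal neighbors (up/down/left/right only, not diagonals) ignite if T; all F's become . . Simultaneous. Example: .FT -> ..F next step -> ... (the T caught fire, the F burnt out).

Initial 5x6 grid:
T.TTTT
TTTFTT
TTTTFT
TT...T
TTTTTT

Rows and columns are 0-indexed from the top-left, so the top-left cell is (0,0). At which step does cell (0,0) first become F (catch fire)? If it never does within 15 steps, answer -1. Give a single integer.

Step 1: cell (0,0)='T' (+5 fires, +2 burnt)
Step 2: cell (0,0)='T' (+6 fires, +5 burnt)
Step 3: cell (0,0)='T' (+4 fires, +6 burnt)
Step 4: cell (0,0)='F' (+4 fires, +4 burnt)
  -> target ignites at step 4
Step 5: cell (0,0)='.' (+3 fires, +4 burnt)
Step 6: cell (0,0)='.' (+2 fires, +3 burnt)
Step 7: cell (0,0)='.' (+0 fires, +2 burnt)
  fire out at step 7

4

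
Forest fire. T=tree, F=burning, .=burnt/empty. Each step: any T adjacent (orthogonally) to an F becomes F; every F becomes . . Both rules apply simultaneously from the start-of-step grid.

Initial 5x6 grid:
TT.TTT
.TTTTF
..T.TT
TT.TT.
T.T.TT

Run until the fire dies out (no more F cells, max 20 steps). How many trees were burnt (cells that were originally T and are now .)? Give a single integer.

Step 1: +3 fires, +1 burnt (F count now 3)
Step 2: +3 fires, +3 burnt (F count now 3)
Step 3: +3 fires, +3 burnt (F count now 3)
Step 4: +4 fires, +3 burnt (F count now 4)
Step 5: +2 fires, +4 burnt (F count now 2)
Step 6: +1 fires, +2 burnt (F count now 1)
Step 7: +0 fires, +1 burnt (F count now 0)
Fire out after step 7
Initially T: 20, now '.': 26
Total burnt (originally-T cells now '.'): 16

Answer: 16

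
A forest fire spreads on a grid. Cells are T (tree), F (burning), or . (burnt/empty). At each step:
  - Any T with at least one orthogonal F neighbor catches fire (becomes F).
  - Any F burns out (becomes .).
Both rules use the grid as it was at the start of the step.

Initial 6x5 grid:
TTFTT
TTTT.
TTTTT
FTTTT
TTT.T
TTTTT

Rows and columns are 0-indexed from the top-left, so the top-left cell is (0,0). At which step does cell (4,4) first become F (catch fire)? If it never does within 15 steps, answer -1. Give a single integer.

Step 1: cell (4,4)='T' (+6 fires, +2 burnt)
Step 2: cell (4,4)='T' (+10 fires, +6 burnt)
Step 3: cell (4,4)='T' (+4 fires, +10 burnt)
Step 4: cell (4,4)='T' (+3 fires, +4 burnt)
Step 5: cell (4,4)='F' (+2 fires, +3 burnt)
  -> target ignites at step 5
Step 6: cell (4,4)='.' (+1 fires, +2 burnt)
Step 7: cell (4,4)='.' (+0 fires, +1 burnt)
  fire out at step 7

5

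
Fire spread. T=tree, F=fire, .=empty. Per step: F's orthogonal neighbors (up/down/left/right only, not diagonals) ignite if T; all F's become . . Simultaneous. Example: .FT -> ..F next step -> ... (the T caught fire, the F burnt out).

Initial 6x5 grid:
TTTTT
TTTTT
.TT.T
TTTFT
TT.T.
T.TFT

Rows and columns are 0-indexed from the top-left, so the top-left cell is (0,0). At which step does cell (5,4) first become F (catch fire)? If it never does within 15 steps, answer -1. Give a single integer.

Step 1: cell (5,4)='F' (+5 fires, +2 burnt)
  -> target ignites at step 1
Step 2: cell (5,4)='.' (+3 fires, +5 burnt)
Step 3: cell (5,4)='.' (+5 fires, +3 burnt)
Step 4: cell (5,4)='.' (+5 fires, +5 burnt)
Step 5: cell (5,4)='.' (+4 fires, +5 burnt)
Step 6: cell (5,4)='.' (+1 fires, +4 burnt)
Step 7: cell (5,4)='.' (+0 fires, +1 burnt)
  fire out at step 7

1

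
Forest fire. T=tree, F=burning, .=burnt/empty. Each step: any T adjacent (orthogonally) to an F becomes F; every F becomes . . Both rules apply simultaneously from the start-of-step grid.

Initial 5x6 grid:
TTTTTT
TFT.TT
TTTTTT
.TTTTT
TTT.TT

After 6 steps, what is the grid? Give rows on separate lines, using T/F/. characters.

Step 1: 4 trees catch fire, 1 burn out
  TFTTTT
  F.F.TT
  TFTTTT
  .TTTTT
  TTT.TT
Step 2: 5 trees catch fire, 4 burn out
  F.FTTT
  ....TT
  F.FTTT
  .FTTTT
  TTT.TT
Step 3: 4 trees catch fire, 5 burn out
  ...FTT
  ....TT
  ...FTT
  ..FTTT
  TFT.TT
Step 4: 5 trees catch fire, 4 burn out
  ....FT
  ....TT
  ....FT
  ...FTT
  F.F.TT
Step 5: 4 trees catch fire, 5 burn out
  .....F
  ....FT
  .....F
  ....FT
  ....TT
Step 6: 3 trees catch fire, 4 burn out
  ......
  .....F
  ......
  .....F
  ....FT

......
.....F
......
.....F
....FT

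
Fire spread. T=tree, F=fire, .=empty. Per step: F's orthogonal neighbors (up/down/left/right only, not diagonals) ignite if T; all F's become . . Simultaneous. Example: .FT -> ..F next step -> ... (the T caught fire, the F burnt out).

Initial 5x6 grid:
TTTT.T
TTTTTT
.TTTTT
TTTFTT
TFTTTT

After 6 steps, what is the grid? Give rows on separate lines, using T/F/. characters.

Step 1: 7 trees catch fire, 2 burn out
  TTTT.T
  TTTTTT
  .TTFTT
  TFF.FT
  F.FFTT
Step 2: 7 trees catch fire, 7 burn out
  TTTT.T
  TTTFTT
  .FF.FT
  F....F
  ....FT
Step 3: 6 trees catch fire, 7 burn out
  TTTF.T
  TFF.FT
  .....F
  ......
  .....F
Step 4: 4 trees catch fire, 6 burn out
  TFF..T
  F....F
  ......
  ......
  ......
Step 5: 2 trees catch fire, 4 burn out
  F....F
  ......
  ......
  ......
  ......
Step 6: 0 trees catch fire, 2 burn out
  ......
  ......
  ......
  ......
  ......

......
......
......
......
......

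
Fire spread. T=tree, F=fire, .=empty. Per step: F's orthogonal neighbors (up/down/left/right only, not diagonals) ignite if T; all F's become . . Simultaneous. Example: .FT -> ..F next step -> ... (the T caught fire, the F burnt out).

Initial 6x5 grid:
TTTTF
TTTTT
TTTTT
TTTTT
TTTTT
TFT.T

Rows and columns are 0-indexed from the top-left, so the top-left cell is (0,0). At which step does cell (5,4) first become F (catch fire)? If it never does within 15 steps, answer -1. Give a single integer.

Step 1: cell (5,4)='T' (+5 fires, +2 burnt)
Step 2: cell (5,4)='T' (+6 fires, +5 burnt)
Step 3: cell (5,4)='T' (+8 fires, +6 burnt)
Step 4: cell (5,4)='T' (+6 fires, +8 burnt)
Step 5: cell (5,4)='F' (+2 fires, +6 burnt)
  -> target ignites at step 5
Step 6: cell (5,4)='.' (+0 fires, +2 burnt)
  fire out at step 6

5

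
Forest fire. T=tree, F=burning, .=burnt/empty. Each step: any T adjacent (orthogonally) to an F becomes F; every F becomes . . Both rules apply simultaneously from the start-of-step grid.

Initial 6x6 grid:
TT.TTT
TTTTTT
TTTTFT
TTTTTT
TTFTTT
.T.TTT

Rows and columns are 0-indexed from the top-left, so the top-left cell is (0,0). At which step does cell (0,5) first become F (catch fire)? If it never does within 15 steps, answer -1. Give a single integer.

Step 1: cell (0,5)='T' (+7 fires, +2 burnt)
Step 2: cell (0,5)='T' (+11 fires, +7 burnt)
Step 3: cell (0,5)='F' (+7 fires, +11 burnt)
  -> target ignites at step 3
Step 4: cell (0,5)='.' (+3 fires, +7 burnt)
Step 5: cell (0,5)='.' (+2 fires, +3 burnt)
Step 6: cell (0,5)='.' (+1 fires, +2 burnt)
Step 7: cell (0,5)='.' (+0 fires, +1 burnt)
  fire out at step 7

3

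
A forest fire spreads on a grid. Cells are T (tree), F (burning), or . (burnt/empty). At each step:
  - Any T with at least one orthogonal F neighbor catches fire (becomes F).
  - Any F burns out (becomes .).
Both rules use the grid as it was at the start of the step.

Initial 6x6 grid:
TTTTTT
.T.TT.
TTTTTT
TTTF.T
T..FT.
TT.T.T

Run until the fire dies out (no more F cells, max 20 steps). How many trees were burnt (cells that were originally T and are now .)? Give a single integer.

Step 1: +4 fires, +2 burnt (F count now 4)
Step 2: +4 fires, +4 burnt (F count now 4)
Step 3: +5 fires, +4 burnt (F count now 5)
Step 4: +6 fires, +5 burnt (F count now 6)
Step 5: +3 fires, +6 burnt (F count now 3)
Step 6: +2 fires, +3 burnt (F count now 2)
Step 7: +0 fires, +2 burnt (F count now 0)
Fire out after step 7
Initially T: 25, now '.': 35
Total burnt (originally-T cells now '.'): 24

Answer: 24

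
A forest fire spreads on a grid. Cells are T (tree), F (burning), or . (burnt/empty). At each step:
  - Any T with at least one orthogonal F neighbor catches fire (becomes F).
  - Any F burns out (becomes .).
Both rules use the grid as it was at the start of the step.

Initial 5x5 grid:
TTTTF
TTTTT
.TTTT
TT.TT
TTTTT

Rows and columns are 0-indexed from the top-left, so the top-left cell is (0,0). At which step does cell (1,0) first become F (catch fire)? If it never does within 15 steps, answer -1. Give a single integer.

Step 1: cell (1,0)='T' (+2 fires, +1 burnt)
Step 2: cell (1,0)='T' (+3 fires, +2 burnt)
Step 3: cell (1,0)='T' (+4 fires, +3 burnt)
Step 4: cell (1,0)='T' (+5 fires, +4 burnt)
Step 5: cell (1,0)='F' (+3 fires, +5 burnt)
  -> target ignites at step 5
Step 6: cell (1,0)='.' (+2 fires, +3 burnt)
Step 7: cell (1,0)='.' (+2 fires, +2 burnt)
Step 8: cell (1,0)='.' (+1 fires, +2 burnt)
Step 9: cell (1,0)='.' (+0 fires, +1 burnt)
  fire out at step 9

5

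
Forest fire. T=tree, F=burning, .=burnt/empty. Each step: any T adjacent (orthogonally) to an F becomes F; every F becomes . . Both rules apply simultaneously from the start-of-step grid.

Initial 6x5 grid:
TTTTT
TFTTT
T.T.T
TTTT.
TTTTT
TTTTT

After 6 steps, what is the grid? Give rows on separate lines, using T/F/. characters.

Step 1: 3 trees catch fire, 1 burn out
  TFTTT
  F.FTT
  T.T.T
  TTTT.
  TTTTT
  TTTTT
Step 2: 5 trees catch fire, 3 burn out
  F.FTT
  ...FT
  F.F.T
  TTTT.
  TTTTT
  TTTTT
Step 3: 4 trees catch fire, 5 burn out
  ...FT
  ....F
  ....T
  FTFT.
  TTTTT
  TTTTT
Step 4: 6 trees catch fire, 4 burn out
  ....F
  .....
  ....F
  .F.F.
  FTFTT
  TTTTT
Step 5: 4 trees catch fire, 6 burn out
  .....
  .....
  .....
  .....
  .F.FT
  FTFTT
Step 6: 3 trees catch fire, 4 burn out
  .....
  .....
  .....
  .....
  ....F
  .F.FT

.....
.....
.....
.....
....F
.F.FT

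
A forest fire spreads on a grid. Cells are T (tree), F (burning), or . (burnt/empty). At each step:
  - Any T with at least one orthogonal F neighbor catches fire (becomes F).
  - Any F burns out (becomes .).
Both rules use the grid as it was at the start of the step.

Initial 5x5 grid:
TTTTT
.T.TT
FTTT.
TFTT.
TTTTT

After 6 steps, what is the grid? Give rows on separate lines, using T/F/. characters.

Step 1: 4 trees catch fire, 2 burn out
  TTTTT
  .T.TT
  .FTT.
  F.FT.
  TFTTT
Step 2: 5 trees catch fire, 4 burn out
  TTTTT
  .F.TT
  ..FT.
  ...F.
  F.FTT
Step 3: 3 trees catch fire, 5 burn out
  TFTTT
  ...TT
  ...F.
  .....
  ...FT
Step 4: 4 trees catch fire, 3 burn out
  F.FTT
  ...FT
  .....
  .....
  ....F
Step 5: 2 trees catch fire, 4 burn out
  ...FT
  ....F
  .....
  .....
  .....
Step 6: 1 trees catch fire, 2 burn out
  ....F
  .....
  .....
  .....
  .....

....F
.....
.....
.....
.....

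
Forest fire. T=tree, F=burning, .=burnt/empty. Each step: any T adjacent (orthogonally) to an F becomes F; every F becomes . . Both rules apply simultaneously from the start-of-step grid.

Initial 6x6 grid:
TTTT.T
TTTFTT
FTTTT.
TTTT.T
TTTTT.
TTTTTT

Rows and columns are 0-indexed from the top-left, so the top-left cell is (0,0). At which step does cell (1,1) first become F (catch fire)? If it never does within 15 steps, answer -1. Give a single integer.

Step 1: cell (1,1)='T' (+7 fires, +2 burnt)
Step 2: cell (1,1)='F' (+9 fires, +7 burnt)
  -> target ignites at step 2
Step 3: cell (1,1)='.' (+6 fires, +9 burnt)
Step 4: cell (1,1)='.' (+4 fires, +6 burnt)
Step 5: cell (1,1)='.' (+2 fires, +4 burnt)
Step 6: cell (1,1)='.' (+1 fires, +2 burnt)
Step 7: cell (1,1)='.' (+0 fires, +1 burnt)
  fire out at step 7

2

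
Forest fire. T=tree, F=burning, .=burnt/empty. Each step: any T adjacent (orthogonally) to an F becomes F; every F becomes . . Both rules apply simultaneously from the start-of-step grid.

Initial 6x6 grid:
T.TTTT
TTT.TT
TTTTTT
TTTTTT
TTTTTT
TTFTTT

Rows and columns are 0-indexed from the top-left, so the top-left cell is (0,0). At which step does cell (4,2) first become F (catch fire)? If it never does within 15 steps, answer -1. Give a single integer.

Step 1: cell (4,2)='F' (+3 fires, +1 burnt)
  -> target ignites at step 1
Step 2: cell (4,2)='.' (+5 fires, +3 burnt)
Step 3: cell (4,2)='.' (+6 fires, +5 burnt)
Step 4: cell (4,2)='.' (+6 fires, +6 burnt)
Step 5: cell (4,2)='.' (+5 fires, +6 burnt)
Step 6: cell (4,2)='.' (+4 fires, +5 burnt)
Step 7: cell (4,2)='.' (+3 fires, +4 burnt)
Step 8: cell (4,2)='.' (+1 fires, +3 burnt)
Step 9: cell (4,2)='.' (+0 fires, +1 burnt)
  fire out at step 9

1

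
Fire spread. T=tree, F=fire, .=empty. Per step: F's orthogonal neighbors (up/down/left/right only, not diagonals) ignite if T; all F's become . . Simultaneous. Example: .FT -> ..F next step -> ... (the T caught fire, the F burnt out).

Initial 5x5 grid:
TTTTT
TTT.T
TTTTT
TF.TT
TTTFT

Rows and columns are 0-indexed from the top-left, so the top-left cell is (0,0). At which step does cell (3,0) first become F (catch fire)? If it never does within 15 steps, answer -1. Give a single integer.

Step 1: cell (3,0)='F' (+6 fires, +2 burnt)
  -> target ignites at step 1
Step 2: cell (3,0)='.' (+6 fires, +6 burnt)
Step 3: cell (3,0)='.' (+4 fires, +6 burnt)
Step 4: cell (3,0)='.' (+3 fires, +4 burnt)
Step 5: cell (3,0)='.' (+2 fires, +3 burnt)
Step 6: cell (3,0)='.' (+0 fires, +2 burnt)
  fire out at step 6

1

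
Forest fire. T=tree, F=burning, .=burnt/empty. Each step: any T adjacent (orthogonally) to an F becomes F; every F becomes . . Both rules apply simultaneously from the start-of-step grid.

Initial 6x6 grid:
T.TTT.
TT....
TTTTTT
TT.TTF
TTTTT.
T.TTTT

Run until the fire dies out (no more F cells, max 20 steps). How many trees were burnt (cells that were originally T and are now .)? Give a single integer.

Answer: 23

Derivation:
Step 1: +2 fires, +1 burnt (F count now 2)
Step 2: +3 fires, +2 burnt (F count now 3)
Step 3: +3 fires, +3 burnt (F count now 3)
Step 4: +4 fires, +3 burnt (F count now 4)
Step 5: +3 fires, +4 burnt (F count now 3)
Step 6: +4 fires, +3 burnt (F count now 4)
Step 7: +3 fires, +4 burnt (F count now 3)
Step 8: +1 fires, +3 burnt (F count now 1)
Step 9: +0 fires, +1 burnt (F count now 0)
Fire out after step 9
Initially T: 26, now '.': 33
Total burnt (originally-T cells now '.'): 23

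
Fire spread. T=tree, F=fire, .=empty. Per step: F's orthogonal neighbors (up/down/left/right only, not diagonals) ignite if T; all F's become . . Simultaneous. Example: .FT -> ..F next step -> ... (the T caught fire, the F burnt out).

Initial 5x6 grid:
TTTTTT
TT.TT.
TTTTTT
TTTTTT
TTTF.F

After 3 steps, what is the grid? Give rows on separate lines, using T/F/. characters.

Step 1: 3 trees catch fire, 2 burn out
  TTTTTT
  TT.TT.
  TTTTTT
  TTTFTF
  TTF...
Step 2: 5 trees catch fire, 3 burn out
  TTTTTT
  TT.TT.
  TTTFTF
  TTF.F.
  TF....
Step 3: 5 trees catch fire, 5 burn out
  TTTTTT
  TT.FT.
  TTF.F.
  TF....
  F.....

TTTTTT
TT.FT.
TTF.F.
TF....
F.....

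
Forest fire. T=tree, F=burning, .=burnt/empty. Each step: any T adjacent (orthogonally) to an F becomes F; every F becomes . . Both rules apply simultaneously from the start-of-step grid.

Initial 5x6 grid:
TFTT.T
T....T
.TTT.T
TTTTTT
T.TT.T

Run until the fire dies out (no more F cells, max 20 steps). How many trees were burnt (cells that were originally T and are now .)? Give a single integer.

Answer: 4

Derivation:
Step 1: +2 fires, +1 burnt (F count now 2)
Step 2: +2 fires, +2 burnt (F count now 2)
Step 3: +0 fires, +2 burnt (F count now 0)
Fire out after step 3
Initially T: 20, now '.': 14
Total burnt (originally-T cells now '.'): 4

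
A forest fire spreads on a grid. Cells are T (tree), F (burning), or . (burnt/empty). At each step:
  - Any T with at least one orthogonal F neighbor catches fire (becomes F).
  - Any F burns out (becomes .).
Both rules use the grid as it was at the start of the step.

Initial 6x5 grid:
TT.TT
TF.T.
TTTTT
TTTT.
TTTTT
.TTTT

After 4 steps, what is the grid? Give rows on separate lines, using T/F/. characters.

Step 1: 3 trees catch fire, 1 burn out
  TF.TT
  F..T.
  TFTTT
  TTTT.
  TTTTT
  .TTTT
Step 2: 4 trees catch fire, 3 burn out
  F..TT
  ...T.
  F.FTT
  TFTT.
  TTTTT
  .TTTT
Step 3: 4 trees catch fire, 4 burn out
  ...TT
  ...T.
  ...FT
  F.FT.
  TFTTT
  .TTTT
Step 4: 6 trees catch fire, 4 burn out
  ...TT
  ...F.
  ....F
  ...F.
  F.FTT
  .FTTT

...TT
...F.
....F
...F.
F.FTT
.FTTT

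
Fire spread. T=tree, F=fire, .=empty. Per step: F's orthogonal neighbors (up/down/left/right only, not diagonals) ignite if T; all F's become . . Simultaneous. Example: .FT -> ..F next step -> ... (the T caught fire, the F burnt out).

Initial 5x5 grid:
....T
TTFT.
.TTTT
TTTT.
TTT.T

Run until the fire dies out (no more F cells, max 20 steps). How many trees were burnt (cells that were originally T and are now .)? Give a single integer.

Answer: 14

Derivation:
Step 1: +3 fires, +1 burnt (F count now 3)
Step 2: +4 fires, +3 burnt (F count now 4)
Step 3: +4 fires, +4 burnt (F count now 4)
Step 4: +2 fires, +4 burnt (F count now 2)
Step 5: +1 fires, +2 burnt (F count now 1)
Step 6: +0 fires, +1 burnt (F count now 0)
Fire out after step 6
Initially T: 16, now '.': 23
Total burnt (originally-T cells now '.'): 14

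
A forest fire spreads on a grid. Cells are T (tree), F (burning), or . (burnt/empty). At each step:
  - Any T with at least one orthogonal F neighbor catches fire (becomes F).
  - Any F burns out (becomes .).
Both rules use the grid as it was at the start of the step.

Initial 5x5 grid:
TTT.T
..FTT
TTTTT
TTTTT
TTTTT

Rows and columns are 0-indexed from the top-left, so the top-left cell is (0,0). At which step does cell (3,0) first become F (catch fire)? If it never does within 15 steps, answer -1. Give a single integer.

Step 1: cell (3,0)='T' (+3 fires, +1 burnt)
Step 2: cell (3,0)='T' (+5 fires, +3 burnt)
Step 3: cell (3,0)='T' (+7 fires, +5 burnt)
Step 4: cell (3,0)='F' (+4 fires, +7 burnt)
  -> target ignites at step 4
Step 5: cell (3,0)='.' (+2 fires, +4 burnt)
Step 6: cell (3,0)='.' (+0 fires, +2 burnt)
  fire out at step 6

4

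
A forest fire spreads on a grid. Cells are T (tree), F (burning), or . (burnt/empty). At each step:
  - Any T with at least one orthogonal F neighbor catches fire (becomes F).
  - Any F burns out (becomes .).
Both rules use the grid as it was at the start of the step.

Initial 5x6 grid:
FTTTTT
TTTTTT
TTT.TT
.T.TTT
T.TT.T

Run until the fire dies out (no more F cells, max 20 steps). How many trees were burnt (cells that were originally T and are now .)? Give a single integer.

Answer: 23

Derivation:
Step 1: +2 fires, +1 burnt (F count now 2)
Step 2: +3 fires, +2 burnt (F count now 3)
Step 3: +3 fires, +3 burnt (F count now 3)
Step 4: +4 fires, +3 burnt (F count now 4)
Step 5: +2 fires, +4 burnt (F count now 2)
Step 6: +2 fires, +2 burnt (F count now 2)
Step 7: +2 fires, +2 burnt (F count now 2)
Step 8: +2 fires, +2 burnt (F count now 2)
Step 9: +2 fires, +2 burnt (F count now 2)
Step 10: +1 fires, +2 burnt (F count now 1)
Step 11: +0 fires, +1 burnt (F count now 0)
Fire out after step 11
Initially T: 24, now '.': 29
Total burnt (originally-T cells now '.'): 23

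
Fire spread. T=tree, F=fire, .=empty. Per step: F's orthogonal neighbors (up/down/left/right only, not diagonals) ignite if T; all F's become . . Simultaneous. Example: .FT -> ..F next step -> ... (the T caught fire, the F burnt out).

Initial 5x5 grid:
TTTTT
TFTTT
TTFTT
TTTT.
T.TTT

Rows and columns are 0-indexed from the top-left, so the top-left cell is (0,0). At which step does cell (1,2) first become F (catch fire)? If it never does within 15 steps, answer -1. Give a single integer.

Step 1: cell (1,2)='F' (+6 fires, +2 burnt)
  -> target ignites at step 1
Step 2: cell (1,2)='.' (+8 fires, +6 burnt)
Step 3: cell (1,2)='.' (+4 fires, +8 burnt)
Step 4: cell (1,2)='.' (+3 fires, +4 burnt)
Step 5: cell (1,2)='.' (+0 fires, +3 burnt)
  fire out at step 5

1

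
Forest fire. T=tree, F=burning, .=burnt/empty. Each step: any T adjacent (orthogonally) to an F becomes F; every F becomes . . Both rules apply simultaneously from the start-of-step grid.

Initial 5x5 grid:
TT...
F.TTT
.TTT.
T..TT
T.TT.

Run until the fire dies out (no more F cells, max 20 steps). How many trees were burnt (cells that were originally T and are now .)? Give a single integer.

Step 1: +1 fires, +1 burnt (F count now 1)
Step 2: +1 fires, +1 burnt (F count now 1)
Step 3: +0 fires, +1 burnt (F count now 0)
Fire out after step 3
Initially T: 14, now '.': 13
Total burnt (originally-T cells now '.'): 2

Answer: 2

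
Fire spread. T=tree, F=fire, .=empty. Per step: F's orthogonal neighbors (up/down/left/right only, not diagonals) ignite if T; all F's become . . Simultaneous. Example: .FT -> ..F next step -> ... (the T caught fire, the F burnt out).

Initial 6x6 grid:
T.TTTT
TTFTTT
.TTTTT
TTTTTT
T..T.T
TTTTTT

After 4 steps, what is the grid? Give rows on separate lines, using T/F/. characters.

Step 1: 4 trees catch fire, 1 burn out
  T.FTTT
  TF.FTT
  .TFTTT
  TTTTTT
  T..T.T
  TTTTTT
Step 2: 6 trees catch fire, 4 burn out
  T..FTT
  F...FT
  .F.FTT
  TTFTTT
  T..T.T
  TTTTTT
Step 3: 6 trees catch fire, 6 burn out
  F...FT
  .....F
  ....FT
  TF.FTT
  T..T.T
  TTTTTT
Step 4: 5 trees catch fire, 6 burn out
  .....F
  ......
  .....F
  F...FT
  T..F.T
  TTTTTT

.....F
......
.....F
F...FT
T..F.T
TTTTTT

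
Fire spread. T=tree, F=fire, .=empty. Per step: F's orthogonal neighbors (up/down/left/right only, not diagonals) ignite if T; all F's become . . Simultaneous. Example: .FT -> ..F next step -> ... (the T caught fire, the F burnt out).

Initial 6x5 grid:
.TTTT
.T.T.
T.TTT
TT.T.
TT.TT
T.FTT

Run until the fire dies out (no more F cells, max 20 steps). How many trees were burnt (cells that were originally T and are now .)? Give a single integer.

Step 1: +1 fires, +1 burnt (F count now 1)
Step 2: +2 fires, +1 burnt (F count now 2)
Step 3: +2 fires, +2 burnt (F count now 2)
Step 4: +1 fires, +2 burnt (F count now 1)
Step 5: +3 fires, +1 burnt (F count now 3)
Step 6: +1 fires, +3 burnt (F count now 1)
Step 7: +2 fires, +1 burnt (F count now 2)
Step 8: +1 fires, +2 burnt (F count now 1)
Step 9: +1 fires, +1 burnt (F count now 1)
Step 10: +0 fires, +1 burnt (F count now 0)
Fire out after step 10
Initially T: 20, now '.': 24
Total burnt (originally-T cells now '.'): 14

Answer: 14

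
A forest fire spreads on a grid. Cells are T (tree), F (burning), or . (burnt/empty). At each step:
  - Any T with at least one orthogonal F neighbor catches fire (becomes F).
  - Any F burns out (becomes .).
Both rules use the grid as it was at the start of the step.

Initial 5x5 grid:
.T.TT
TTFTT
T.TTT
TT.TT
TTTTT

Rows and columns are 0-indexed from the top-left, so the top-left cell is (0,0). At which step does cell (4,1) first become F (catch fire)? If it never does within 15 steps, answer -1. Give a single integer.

Step 1: cell (4,1)='T' (+3 fires, +1 burnt)
Step 2: cell (4,1)='T' (+5 fires, +3 burnt)
Step 3: cell (4,1)='T' (+4 fires, +5 burnt)
Step 4: cell (4,1)='T' (+3 fires, +4 burnt)
Step 5: cell (4,1)='T' (+4 fires, +3 burnt)
Step 6: cell (4,1)='F' (+1 fires, +4 burnt)
  -> target ignites at step 6
Step 7: cell (4,1)='.' (+0 fires, +1 burnt)
  fire out at step 7

6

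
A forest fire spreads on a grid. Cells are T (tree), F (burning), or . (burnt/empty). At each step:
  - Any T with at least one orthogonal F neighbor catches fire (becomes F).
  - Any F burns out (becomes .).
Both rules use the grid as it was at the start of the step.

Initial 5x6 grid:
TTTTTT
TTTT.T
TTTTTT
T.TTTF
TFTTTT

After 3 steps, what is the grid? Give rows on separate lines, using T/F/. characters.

Step 1: 5 trees catch fire, 2 burn out
  TTTTTT
  TTTT.T
  TTTTTF
  T.TTF.
  F.FTTF
Step 2: 7 trees catch fire, 5 burn out
  TTTTTT
  TTTT.F
  TTTTF.
  F.FF..
  ...FF.
Step 3: 4 trees catch fire, 7 burn out
  TTTTTF
  TTTT..
  FTFF..
  ......
  ......

TTTTTF
TTTT..
FTFF..
......
......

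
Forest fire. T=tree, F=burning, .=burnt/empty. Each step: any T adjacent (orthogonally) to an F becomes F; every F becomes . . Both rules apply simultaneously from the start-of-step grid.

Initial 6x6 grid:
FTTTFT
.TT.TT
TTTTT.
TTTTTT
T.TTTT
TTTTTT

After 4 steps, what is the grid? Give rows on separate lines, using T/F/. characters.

Step 1: 4 trees catch fire, 2 burn out
  .FTF.F
  .TT.FT
  TTTTT.
  TTTTTT
  T.TTTT
  TTTTTT
Step 2: 4 trees catch fire, 4 burn out
  ..F...
  .FT..F
  TTTTF.
  TTTTTT
  T.TTTT
  TTTTTT
Step 3: 4 trees catch fire, 4 burn out
  ......
  ..F...
  TFTF..
  TTTTFT
  T.TTTT
  TTTTTT
Step 4: 6 trees catch fire, 4 burn out
  ......
  ......
  F.F...
  TFTF.F
  T.TTFT
  TTTTTT

......
......
F.F...
TFTF.F
T.TTFT
TTTTTT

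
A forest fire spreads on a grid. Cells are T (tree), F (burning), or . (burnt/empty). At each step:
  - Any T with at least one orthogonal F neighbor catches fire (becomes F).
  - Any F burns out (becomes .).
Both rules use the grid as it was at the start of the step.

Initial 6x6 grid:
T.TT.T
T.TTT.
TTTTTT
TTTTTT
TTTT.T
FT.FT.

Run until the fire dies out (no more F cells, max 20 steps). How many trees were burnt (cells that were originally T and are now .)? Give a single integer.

Answer: 26

Derivation:
Step 1: +4 fires, +2 burnt (F count now 4)
Step 2: +4 fires, +4 burnt (F count now 4)
Step 3: +5 fires, +4 burnt (F count now 5)
Step 4: +6 fires, +5 burnt (F count now 6)
Step 5: +6 fires, +6 burnt (F count now 6)
Step 6: +1 fires, +6 burnt (F count now 1)
Step 7: +0 fires, +1 burnt (F count now 0)
Fire out after step 7
Initially T: 27, now '.': 35
Total burnt (originally-T cells now '.'): 26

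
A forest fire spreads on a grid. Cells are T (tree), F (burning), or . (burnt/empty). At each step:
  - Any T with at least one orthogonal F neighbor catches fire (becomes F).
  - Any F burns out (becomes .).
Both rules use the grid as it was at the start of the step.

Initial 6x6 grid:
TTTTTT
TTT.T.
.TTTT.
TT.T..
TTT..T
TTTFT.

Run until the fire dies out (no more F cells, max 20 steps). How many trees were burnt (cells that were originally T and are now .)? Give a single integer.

Answer: 24

Derivation:
Step 1: +2 fires, +1 burnt (F count now 2)
Step 2: +2 fires, +2 burnt (F count now 2)
Step 3: +2 fires, +2 burnt (F count now 2)
Step 4: +2 fires, +2 burnt (F count now 2)
Step 5: +2 fires, +2 burnt (F count now 2)
Step 6: +2 fires, +2 burnt (F count now 2)
Step 7: +4 fires, +2 burnt (F count now 4)
Step 8: +4 fires, +4 burnt (F count now 4)
Step 9: +2 fires, +4 burnt (F count now 2)
Step 10: +1 fires, +2 burnt (F count now 1)
Step 11: +1 fires, +1 burnt (F count now 1)
Step 12: +0 fires, +1 burnt (F count now 0)
Fire out after step 12
Initially T: 25, now '.': 35
Total burnt (originally-T cells now '.'): 24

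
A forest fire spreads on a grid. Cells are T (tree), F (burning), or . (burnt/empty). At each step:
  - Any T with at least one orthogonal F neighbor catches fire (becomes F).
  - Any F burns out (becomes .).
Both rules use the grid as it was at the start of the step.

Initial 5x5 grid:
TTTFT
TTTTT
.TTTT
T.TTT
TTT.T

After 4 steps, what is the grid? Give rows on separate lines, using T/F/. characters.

Step 1: 3 trees catch fire, 1 burn out
  TTF.F
  TTTFT
  .TTTT
  T.TTT
  TTT.T
Step 2: 4 trees catch fire, 3 burn out
  TF...
  TTF.F
  .TTFT
  T.TTT
  TTT.T
Step 3: 5 trees catch fire, 4 burn out
  F....
  TF...
  .TF.F
  T.TFT
  TTT.T
Step 4: 4 trees catch fire, 5 burn out
  .....
  F....
  .F...
  T.F.F
  TTT.T

.....
F....
.F...
T.F.F
TTT.T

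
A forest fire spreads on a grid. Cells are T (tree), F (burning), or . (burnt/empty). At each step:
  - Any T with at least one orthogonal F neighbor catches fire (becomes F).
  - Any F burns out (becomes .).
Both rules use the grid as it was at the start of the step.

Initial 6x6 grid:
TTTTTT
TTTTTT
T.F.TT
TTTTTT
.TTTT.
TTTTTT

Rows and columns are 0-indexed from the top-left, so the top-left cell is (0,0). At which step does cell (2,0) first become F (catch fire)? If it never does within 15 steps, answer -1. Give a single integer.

Step 1: cell (2,0)='T' (+2 fires, +1 burnt)
Step 2: cell (2,0)='T' (+6 fires, +2 burnt)
Step 3: cell (2,0)='T' (+9 fires, +6 burnt)
Step 4: cell (2,0)='F' (+9 fires, +9 burnt)
  -> target ignites at step 4
Step 5: cell (2,0)='.' (+4 fires, +9 burnt)
Step 6: cell (2,0)='.' (+1 fires, +4 burnt)
Step 7: cell (2,0)='.' (+0 fires, +1 burnt)
  fire out at step 7

4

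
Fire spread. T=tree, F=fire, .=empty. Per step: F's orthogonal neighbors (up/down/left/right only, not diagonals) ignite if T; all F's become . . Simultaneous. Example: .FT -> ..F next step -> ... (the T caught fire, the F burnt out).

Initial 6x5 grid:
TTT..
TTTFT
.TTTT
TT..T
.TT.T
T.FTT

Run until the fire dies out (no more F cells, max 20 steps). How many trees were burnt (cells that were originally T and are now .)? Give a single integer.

Answer: 19

Derivation:
Step 1: +5 fires, +2 burnt (F count now 5)
Step 2: +6 fires, +5 burnt (F count now 6)
Step 3: +6 fires, +6 burnt (F count now 6)
Step 4: +2 fires, +6 burnt (F count now 2)
Step 5: +0 fires, +2 burnt (F count now 0)
Fire out after step 5
Initially T: 20, now '.': 29
Total burnt (originally-T cells now '.'): 19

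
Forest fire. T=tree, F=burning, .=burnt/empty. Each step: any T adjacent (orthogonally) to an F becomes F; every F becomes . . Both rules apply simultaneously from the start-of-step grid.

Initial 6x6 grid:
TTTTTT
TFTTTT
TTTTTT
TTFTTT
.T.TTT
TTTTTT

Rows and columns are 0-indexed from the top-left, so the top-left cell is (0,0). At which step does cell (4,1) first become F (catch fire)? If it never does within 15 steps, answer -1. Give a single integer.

Step 1: cell (4,1)='T' (+7 fires, +2 burnt)
Step 2: cell (4,1)='F' (+9 fires, +7 burnt)
  -> target ignites at step 2
Step 3: cell (4,1)='.' (+7 fires, +9 burnt)
Step 4: cell (4,1)='.' (+7 fires, +7 burnt)
Step 5: cell (4,1)='.' (+2 fires, +7 burnt)
Step 6: cell (4,1)='.' (+0 fires, +2 burnt)
  fire out at step 6

2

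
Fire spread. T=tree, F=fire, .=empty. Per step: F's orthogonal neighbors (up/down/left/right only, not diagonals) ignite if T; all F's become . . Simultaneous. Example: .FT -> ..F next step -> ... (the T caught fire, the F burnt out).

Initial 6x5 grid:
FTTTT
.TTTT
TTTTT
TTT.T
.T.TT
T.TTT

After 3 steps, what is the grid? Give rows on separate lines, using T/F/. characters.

Step 1: 1 trees catch fire, 1 burn out
  .FTTT
  .TTTT
  TTTTT
  TTT.T
  .T.TT
  T.TTT
Step 2: 2 trees catch fire, 1 burn out
  ..FTT
  .FTTT
  TTTTT
  TTT.T
  .T.TT
  T.TTT
Step 3: 3 trees catch fire, 2 burn out
  ...FT
  ..FTT
  TFTTT
  TTT.T
  .T.TT
  T.TTT

...FT
..FTT
TFTTT
TTT.T
.T.TT
T.TTT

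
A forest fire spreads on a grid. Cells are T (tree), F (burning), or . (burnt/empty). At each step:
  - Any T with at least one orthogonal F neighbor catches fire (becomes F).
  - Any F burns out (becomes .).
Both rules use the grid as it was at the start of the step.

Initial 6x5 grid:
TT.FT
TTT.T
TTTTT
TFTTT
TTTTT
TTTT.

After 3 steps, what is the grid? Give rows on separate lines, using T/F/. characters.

Step 1: 5 trees catch fire, 2 burn out
  TT..F
  TTT.T
  TFTTT
  F.FTT
  TFTTT
  TTTT.
Step 2: 8 trees catch fire, 5 burn out
  TT...
  TFT.F
  F.FTT
  ...FT
  F.FTT
  TFTT.
Step 3: 9 trees catch fire, 8 burn out
  TF...
  F.F..
  ...FF
  ....F
  ...FT
  F.FT.

TF...
F.F..
...FF
....F
...FT
F.FT.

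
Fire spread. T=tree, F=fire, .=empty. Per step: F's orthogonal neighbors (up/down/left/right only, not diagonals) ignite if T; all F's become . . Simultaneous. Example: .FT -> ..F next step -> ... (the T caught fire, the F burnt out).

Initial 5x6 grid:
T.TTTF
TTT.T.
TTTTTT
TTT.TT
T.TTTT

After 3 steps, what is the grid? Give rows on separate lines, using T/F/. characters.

Step 1: 1 trees catch fire, 1 burn out
  T.TTF.
  TTT.T.
  TTTTTT
  TTT.TT
  T.TTTT
Step 2: 2 trees catch fire, 1 burn out
  T.TF..
  TTT.F.
  TTTTTT
  TTT.TT
  T.TTTT
Step 3: 2 trees catch fire, 2 burn out
  T.F...
  TTT...
  TTTTFT
  TTT.TT
  T.TTTT

T.F...
TTT...
TTTTFT
TTT.TT
T.TTTT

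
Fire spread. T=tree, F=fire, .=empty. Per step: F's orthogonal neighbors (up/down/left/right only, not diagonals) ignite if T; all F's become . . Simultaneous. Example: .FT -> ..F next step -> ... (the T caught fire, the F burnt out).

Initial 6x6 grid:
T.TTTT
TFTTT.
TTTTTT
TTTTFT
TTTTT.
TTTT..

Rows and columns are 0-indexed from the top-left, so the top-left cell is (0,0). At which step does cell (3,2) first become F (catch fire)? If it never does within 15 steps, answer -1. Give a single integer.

Step 1: cell (3,2)='T' (+7 fires, +2 burnt)
Step 2: cell (3,2)='F' (+11 fires, +7 burnt)
  -> target ignites at step 2
Step 3: cell (3,2)='.' (+6 fires, +11 burnt)
Step 4: cell (3,2)='.' (+4 fires, +6 burnt)
Step 5: cell (3,2)='.' (+1 fires, +4 burnt)
Step 6: cell (3,2)='.' (+0 fires, +1 burnt)
  fire out at step 6

2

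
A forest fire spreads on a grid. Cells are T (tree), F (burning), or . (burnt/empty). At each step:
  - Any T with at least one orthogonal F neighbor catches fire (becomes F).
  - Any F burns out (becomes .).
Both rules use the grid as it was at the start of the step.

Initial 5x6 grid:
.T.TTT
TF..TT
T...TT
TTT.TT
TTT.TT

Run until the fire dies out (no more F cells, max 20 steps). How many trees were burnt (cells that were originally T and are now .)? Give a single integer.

Step 1: +2 fires, +1 burnt (F count now 2)
Step 2: +1 fires, +2 burnt (F count now 1)
Step 3: +1 fires, +1 burnt (F count now 1)
Step 4: +2 fires, +1 burnt (F count now 2)
Step 5: +2 fires, +2 burnt (F count now 2)
Step 6: +1 fires, +2 burnt (F count now 1)
Step 7: +0 fires, +1 burnt (F count now 0)
Fire out after step 7
Initially T: 20, now '.': 19
Total burnt (originally-T cells now '.'): 9

Answer: 9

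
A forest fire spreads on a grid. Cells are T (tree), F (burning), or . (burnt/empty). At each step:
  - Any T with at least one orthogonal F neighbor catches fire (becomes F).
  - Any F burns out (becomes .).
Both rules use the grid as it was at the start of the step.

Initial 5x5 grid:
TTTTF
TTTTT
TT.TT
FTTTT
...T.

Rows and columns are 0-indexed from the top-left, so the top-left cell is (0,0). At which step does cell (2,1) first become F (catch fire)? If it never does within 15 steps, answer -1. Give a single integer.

Step 1: cell (2,1)='T' (+4 fires, +2 burnt)
Step 2: cell (2,1)='F' (+6 fires, +4 burnt)
  -> target ignites at step 2
Step 3: cell (2,1)='.' (+7 fires, +6 burnt)
Step 4: cell (2,1)='.' (+1 fires, +7 burnt)
Step 5: cell (2,1)='.' (+0 fires, +1 burnt)
  fire out at step 5

2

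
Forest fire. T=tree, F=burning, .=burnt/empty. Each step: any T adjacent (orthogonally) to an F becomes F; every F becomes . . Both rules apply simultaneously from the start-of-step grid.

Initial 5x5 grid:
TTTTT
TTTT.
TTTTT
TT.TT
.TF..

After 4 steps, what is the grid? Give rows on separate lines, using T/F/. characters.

Step 1: 1 trees catch fire, 1 burn out
  TTTTT
  TTTT.
  TTTTT
  TT.TT
  .F...
Step 2: 1 trees catch fire, 1 burn out
  TTTTT
  TTTT.
  TTTTT
  TF.TT
  .....
Step 3: 2 trees catch fire, 1 burn out
  TTTTT
  TTTT.
  TFTTT
  F..TT
  .....
Step 4: 3 trees catch fire, 2 burn out
  TTTTT
  TFTT.
  F.FTT
  ...TT
  .....

TTTTT
TFTT.
F.FTT
...TT
.....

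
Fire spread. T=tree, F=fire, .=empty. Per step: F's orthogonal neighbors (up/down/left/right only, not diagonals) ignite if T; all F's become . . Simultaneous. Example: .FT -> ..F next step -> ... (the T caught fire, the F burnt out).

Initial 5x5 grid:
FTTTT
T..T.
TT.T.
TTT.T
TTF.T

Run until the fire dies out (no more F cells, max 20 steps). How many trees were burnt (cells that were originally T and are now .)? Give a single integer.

Step 1: +4 fires, +2 burnt (F count now 4)
Step 2: +4 fires, +4 burnt (F count now 4)
Step 3: +3 fires, +4 burnt (F count now 3)
Step 4: +2 fires, +3 burnt (F count now 2)
Step 5: +1 fires, +2 burnt (F count now 1)
Step 6: +0 fires, +1 burnt (F count now 0)
Fire out after step 6
Initially T: 16, now '.': 23
Total burnt (originally-T cells now '.'): 14

Answer: 14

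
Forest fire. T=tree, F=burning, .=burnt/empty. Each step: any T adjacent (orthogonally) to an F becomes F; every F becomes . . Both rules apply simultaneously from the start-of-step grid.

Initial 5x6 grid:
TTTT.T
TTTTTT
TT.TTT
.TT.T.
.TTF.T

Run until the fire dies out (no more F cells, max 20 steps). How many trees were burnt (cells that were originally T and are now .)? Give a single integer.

Step 1: +1 fires, +1 burnt (F count now 1)
Step 2: +2 fires, +1 burnt (F count now 2)
Step 3: +1 fires, +2 burnt (F count now 1)
Step 4: +1 fires, +1 burnt (F count now 1)
Step 5: +2 fires, +1 burnt (F count now 2)
Step 6: +3 fires, +2 burnt (F count now 3)
Step 7: +3 fires, +3 burnt (F count now 3)
Step 8: +3 fires, +3 burnt (F count now 3)
Step 9: +2 fires, +3 burnt (F count now 2)
Step 10: +3 fires, +2 burnt (F count now 3)
Step 11: +0 fires, +3 burnt (F count now 0)
Fire out after step 11
Initially T: 22, now '.': 29
Total burnt (originally-T cells now '.'): 21

Answer: 21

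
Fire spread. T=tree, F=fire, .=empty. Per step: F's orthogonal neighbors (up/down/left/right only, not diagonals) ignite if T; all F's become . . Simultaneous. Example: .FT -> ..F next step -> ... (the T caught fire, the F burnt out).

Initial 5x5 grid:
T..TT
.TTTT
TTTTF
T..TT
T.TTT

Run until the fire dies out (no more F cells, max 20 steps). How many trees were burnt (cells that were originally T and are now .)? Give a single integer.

Step 1: +3 fires, +1 burnt (F count now 3)
Step 2: +5 fires, +3 burnt (F count now 5)
Step 3: +4 fires, +5 burnt (F count now 4)
Step 4: +3 fires, +4 burnt (F count now 3)
Step 5: +1 fires, +3 burnt (F count now 1)
Step 6: +1 fires, +1 burnt (F count now 1)
Step 7: +0 fires, +1 burnt (F count now 0)
Fire out after step 7
Initially T: 18, now '.': 24
Total burnt (originally-T cells now '.'): 17

Answer: 17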